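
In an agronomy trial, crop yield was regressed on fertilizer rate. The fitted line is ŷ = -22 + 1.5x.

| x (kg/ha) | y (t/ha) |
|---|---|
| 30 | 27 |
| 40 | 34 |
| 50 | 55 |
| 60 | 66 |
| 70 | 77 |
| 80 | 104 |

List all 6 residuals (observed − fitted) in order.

x=30: ŷ = -22 + 1.5·30 = 23; r = 27 − 23 = 4
x=40: ŷ = -22 + 1.5·40 = 38; r = 34 − 38 = -4
x=50: ŷ = -22 + 1.5·50 = 53; r = 55 − 53 = 2
x=60: ŷ = -22 + 1.5·60 = 68; r = 66 − 68 = -2
x=70: ŷ = -22 + 1.5·70 = 83; r = 77 − 83 = -6
x=80: ŷ = -22 + 1.5·80 = 98; r = 104 − 98 = 6

4, -4, 2, -2, -6, 6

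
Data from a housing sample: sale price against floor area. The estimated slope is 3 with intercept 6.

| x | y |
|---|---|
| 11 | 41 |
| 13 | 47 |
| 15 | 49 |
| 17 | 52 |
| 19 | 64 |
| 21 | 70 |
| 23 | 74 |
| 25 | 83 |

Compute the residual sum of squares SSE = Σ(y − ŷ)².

x=11: ŷ = 6 + 3·11 = 39; e = 41 − 39 = 2
x=13: ŷ = 6 + 3·13 = 45; e = 47 − 45 = 2
x=15: ŷ = 6 + 3·15 = 51; e = 49 − 51 = -2
x=17: ŷ = 6 + 3·17 = 57; e = 52 − 57 = -5
x=19: ŷ = 6 + 3·19 = 63; e = 64 − 63 = 1
x=21: ŷ = 6 + 3·21 = 69; e = 70 − 69 = 1
x=23: ŷ = 6 + 3·23 = 75; e = 74 − 75 = -1
x=25: ŷ = 6 + 3·25 = 81; e = 83 − 81 = 2
SSE = 4 + 4 + 4 + 25 + 1 + 1 + 1 + 4 = 44

SSE = 44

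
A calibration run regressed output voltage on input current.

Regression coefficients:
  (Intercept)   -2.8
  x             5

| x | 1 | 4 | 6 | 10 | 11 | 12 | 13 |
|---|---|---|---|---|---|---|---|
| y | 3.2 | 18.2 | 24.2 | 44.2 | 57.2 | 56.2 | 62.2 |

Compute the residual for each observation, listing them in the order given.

1, 1, -3, -3, 5, -1, 0

x=1: ŷ = -2.8 + 5·1 = 2.2; r = 3.2 − 2.2 = 1
x=4: ŷ = -2.8 + 5·4 = 17.2; r = 18.2 − 17.2 = 1
x=6: ŷ = -2.8 + 5·6 = 27.2; r = 24.2 − 27.2 = -3
x=10: ŷ = -2.8 + 5·10 = 47.2; r = 44.2 − 47.2 = -3
x=11: ŷ = -2.8 + 5·11 = 52.2; r = 57.2 − 52.2 = 5
x=12: ŷ = -2.8 + 5·12 = 57.2; r = 56.2 − 57.2 = -1
x=13: ŷ = -2.8 + 5·13 = 62.2; r = 62.2 − 62.2 = 0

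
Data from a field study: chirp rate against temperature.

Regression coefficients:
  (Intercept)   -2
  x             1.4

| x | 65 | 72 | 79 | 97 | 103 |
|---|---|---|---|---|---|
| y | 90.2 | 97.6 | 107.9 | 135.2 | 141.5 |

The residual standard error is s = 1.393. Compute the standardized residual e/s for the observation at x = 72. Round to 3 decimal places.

ŷ = -2 + 1.4·72 = 98.8
e = 97.6 − 98.8 = -1.2
e/s = -1.2 / 1.393 = -0.861

-0.861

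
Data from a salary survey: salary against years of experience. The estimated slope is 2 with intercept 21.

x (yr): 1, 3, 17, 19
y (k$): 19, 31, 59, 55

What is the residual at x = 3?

r = 4

ŷ = 21 + 2·3 = 27
r = 31 − 27 = 4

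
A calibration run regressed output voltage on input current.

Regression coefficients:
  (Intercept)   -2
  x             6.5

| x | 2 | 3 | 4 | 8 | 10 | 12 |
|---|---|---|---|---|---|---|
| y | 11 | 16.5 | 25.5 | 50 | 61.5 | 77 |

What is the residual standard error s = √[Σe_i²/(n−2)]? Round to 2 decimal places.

x=2: ŷ = -2 + 6.5·2 = 11; e = 11 − 11 = 0
x=3: ŷ = -2 + 6.5·3 = 17.5; e = 16.5 − 17.5 = -1
x=4: ŷ = -2 + 6.5·4 = 24; e = 25.5 − 24 = 1.5
x=8: ŷ = -2 + 6.5·8 = 50; e = 50 − 50 = 0
x=10: ŷ = -2 + 6.5·10 = 63; e = 61.5 − 63 = -1.5
x=12: ŷ = -2 + 6.5·12 = 76; e = 77 − 76 = 1
SSE = 0 + 1 + 2.25 + 0 + 2.25 + 1 = 6.5
s = √(6.5/4) = √1.625 ≈ 1.27

s = 1.27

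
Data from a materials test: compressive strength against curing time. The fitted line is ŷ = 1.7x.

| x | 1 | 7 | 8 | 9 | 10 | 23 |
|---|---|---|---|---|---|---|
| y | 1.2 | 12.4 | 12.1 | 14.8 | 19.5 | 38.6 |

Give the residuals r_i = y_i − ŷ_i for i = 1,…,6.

x=1: ŷ = 1.7·1 = 1.7; r = 1.2 − 1.7 = -0.5
x=7: ŷ = 1.7·7 = 11.9; r = 12.4 − 11.9 = 0.5
x=8: ŷ = 1.7·8 = 13.6; r = 12.1 − 13.6 = -1.5
x=9: ŷ = 1.7·9 = 15.3; r = 14.8 − 15.3 = -0.5
x=10: ŷ = 1.7·10 = 17; r = 19.5 − 17 = 2.5
x=23: ŷ = 1.7·23 = 39.1; r = 38.6 − 39.1 = -0.5

-0.5, 0.5, -1.5, -0.5, 2.5, -0.5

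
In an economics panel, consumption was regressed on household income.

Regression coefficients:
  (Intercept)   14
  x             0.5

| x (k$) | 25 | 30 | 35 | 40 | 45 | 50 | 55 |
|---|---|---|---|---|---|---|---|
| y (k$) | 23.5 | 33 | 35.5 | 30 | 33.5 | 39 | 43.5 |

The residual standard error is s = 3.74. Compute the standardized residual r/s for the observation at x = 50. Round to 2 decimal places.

0.00

ŷ = 14 + 0.5·50 = 39
r = 39 − 39 = 0
r/s = 0 / 3.74 = 0.00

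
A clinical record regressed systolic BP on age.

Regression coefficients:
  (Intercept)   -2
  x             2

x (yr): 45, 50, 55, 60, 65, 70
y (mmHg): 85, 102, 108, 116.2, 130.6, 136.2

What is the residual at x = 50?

ŷ = -2 + 2·50 = 98
r = 102 − 98 = 4

r = 4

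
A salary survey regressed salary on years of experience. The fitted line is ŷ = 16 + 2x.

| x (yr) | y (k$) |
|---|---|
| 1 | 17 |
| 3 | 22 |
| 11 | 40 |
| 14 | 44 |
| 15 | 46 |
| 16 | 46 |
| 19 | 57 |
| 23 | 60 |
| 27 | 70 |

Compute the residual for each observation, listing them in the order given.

x=1: ŷ = 16 + 2·1 = 18; r = 17 − 18 = -1
x=3: ŷ = 16 + 2·3 = 22; r = 22 − 22 = 0
x=11: ŷ = 16 + 2·11 = 38; r = 40 − 38 = 2
x=14: ŷ = 16 + 2·14 = 44; r = 44 − 44 = 0
x=15: ŷ = 16 + 2·15 = 46; r = 46 − 46 = 0
x=16: ŷ = 16 + 2·16 = 48; r = 46 − 48 = -2
x=19: ŷ = 16 + 2·19 = 54; r = 57 − 54 = 3
x=23: ŷ = 16 + 2·23 = 62; r = 60 − 62 = -2
x=27: ŷ = 16 + 2·27 = 70; r = 70 − 70 = 0

-1, 0, 2, 0, 0, -2, 3, -2, 0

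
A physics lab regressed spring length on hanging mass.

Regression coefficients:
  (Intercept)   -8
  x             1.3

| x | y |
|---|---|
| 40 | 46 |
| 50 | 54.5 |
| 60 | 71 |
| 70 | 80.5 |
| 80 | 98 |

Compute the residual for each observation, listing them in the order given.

2, -2.5, 1, -2.5, 2

x=40: ŷ = -8 + 1.3·40 = 44; e = 46 − 44 = 2
x=50: ŷ = -8 + 1.3·50 = 57; e = 54.5 − 57 = -2.5
x=60: ŷ = -8 + 1.3·60 = 70; e = 71 − 70 = 1
x=70: ŷ = -8 + 1.3·70 = 83; e = 80.5 − 83 = -2.5
x=80: ŷ = -8 + 1.3·80 = 96; e = 98 − 96 = 2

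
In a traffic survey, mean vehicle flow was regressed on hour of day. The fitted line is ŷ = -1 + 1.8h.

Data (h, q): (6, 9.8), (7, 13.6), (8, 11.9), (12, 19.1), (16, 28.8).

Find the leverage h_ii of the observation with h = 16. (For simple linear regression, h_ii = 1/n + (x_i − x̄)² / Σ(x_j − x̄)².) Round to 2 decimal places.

h = 0.76

h̄ = (6 + 7 + 8 + 12 + 16)/5 = 9.8
Σ(h − h̄)² = 14.44 + 7.84 + 3.24 + 4.84 + 38.44 = 68.8
h = 1/5 + (6.2)²/68.8 = 0.2 + 0.558721 = 0.76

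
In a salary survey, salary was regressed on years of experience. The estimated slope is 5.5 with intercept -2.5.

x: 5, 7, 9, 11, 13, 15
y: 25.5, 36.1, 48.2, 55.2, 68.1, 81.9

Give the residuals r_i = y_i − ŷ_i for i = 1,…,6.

0.5, 0.1, 1.2, -2.8, -0.9, 1.9

x=5: ŷ = -2.5 + 5.5·5 = 25; r = 25.5 − 25 = 0.5
x=7: ŷ = -2.5 + 5.5·7 = 36; r = 36.1 − 36 = 0.1
x=9: ŷ = -2.5 + 5.5·9 = 47; r = 48.2 − 47 = 1.2
x=11: ŷ = -2.5 + 5.5·11 = 58; r = 55.2 − 58 = -2.8
x=13: ŷ = -2.5 + 5.5·13 = 69; r = 68.1 − 69 = -0.9
x=15: ŷ = -2.5 + 5.5·15 = 80; r = 81.9 − 80 = 1.9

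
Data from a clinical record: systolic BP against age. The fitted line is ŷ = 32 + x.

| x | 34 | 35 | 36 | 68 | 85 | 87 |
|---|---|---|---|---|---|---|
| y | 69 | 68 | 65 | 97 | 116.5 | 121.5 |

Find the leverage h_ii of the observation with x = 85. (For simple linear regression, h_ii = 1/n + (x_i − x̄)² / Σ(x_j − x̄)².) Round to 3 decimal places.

h = 0.399

x̄ = (34 + 35 + 36 + 68 + 85 + 87)/6 = 57.5
Σ(x − x̄)² = 552.25 + 506.25 + 462.25 + 110.25 + 756.25 + 870.25 = 3257.5
h = 1/6 + (27.5)²/3257.5 = 0.166667 + 0.232157 = 0.399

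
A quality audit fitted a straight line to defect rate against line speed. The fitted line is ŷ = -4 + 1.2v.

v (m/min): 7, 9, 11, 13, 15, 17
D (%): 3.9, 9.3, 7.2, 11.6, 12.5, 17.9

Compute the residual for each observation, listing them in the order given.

-0.5, 2.5, -2, 0, -1.5, 1.5

v=7: ŷ = -4 + 1.2·7 = 4.4; e = 3.9 − 4.4 = -0.5
v=9: ŷ = -4 + 1.2·9 = 6.8; e = 9.3 − 6.8 = 2.5
v=11: ŷ = -4 + 1.2·11 = 9.2; e = 7.2 − 9.2 = -2
v=13: ŷ = -4 + 1.2·13 = 11.6; e = 11.6 − 11.6 = 0
v=15: ŷ = -4 + 1.2·15 = 14; e = 12.5 − 14 = -1.5
v=17: ŷ = -4 + 1.2·17 = 16.4; e = 17.9 − 16.4 = 1.5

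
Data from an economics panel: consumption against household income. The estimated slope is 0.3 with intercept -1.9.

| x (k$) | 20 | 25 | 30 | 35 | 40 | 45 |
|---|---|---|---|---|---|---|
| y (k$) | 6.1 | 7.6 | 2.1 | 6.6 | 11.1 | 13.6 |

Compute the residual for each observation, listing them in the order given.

2, 2, -5, -2, 1, 2

x=20: ŷ = -1.9 + 0.3·20 = 4.1; r = 6.1 − 4.1 = 2
x=25: ŷ = -1.9 + 0.3·25 = 5.6; r = 7.6 − 5.6 = 2
x=30: ŷ = -1.9 + 0.3·30 = 7.1; r = 2.1 − 7.1 = -5
x=35: ŷ = -1.9 + 0.3·35 = 8.6; r = 6.6 − 8.6 = -2
x=40: ŷ = -1.9 + 0.3·40 = 10.1; r = 11.1 − 10.1 = 1
x=45: ŷ = -1.9 + 0.3·45 = 11.6; r = 13.6 − 11.6 = 2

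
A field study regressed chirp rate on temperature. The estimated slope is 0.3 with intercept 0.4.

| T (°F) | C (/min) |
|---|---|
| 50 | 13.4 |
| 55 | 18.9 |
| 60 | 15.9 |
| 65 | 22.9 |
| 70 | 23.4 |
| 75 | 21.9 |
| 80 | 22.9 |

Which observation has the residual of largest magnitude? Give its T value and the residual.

T = 65, e = 3

T=50: ŷ = 0.4 + 0.3·50 = 15.4; e = 13.4 − 15.4 = -2
T=55: ŷ = 0.4 + 0.3·55 = 16.9; e = 18.9 − 16.9 = 2
T=60: ŷ = 0.4 + 0.3·60 = 18.4; e = 15.9 − 18.4 = -2.5
T=65: ŷ = 0.4 + 0.3·65 = 19.9; e = 22.9 − 19.9 = 3
T=70: ŷ = 0.4 + 0.3·70 = 21.4; e = 23.4 − 21.4 = 2
T=75: ŷ = 0.4 + 0.3·75 = 22.9; e = 21.9 − 22.9 = -1
T=80: ŷ = 0.4 + 0.3·80 = 24.4; e = 22.9 − 24.4 = -1.5
Largest |e| is 3 at T = 65, residual 3.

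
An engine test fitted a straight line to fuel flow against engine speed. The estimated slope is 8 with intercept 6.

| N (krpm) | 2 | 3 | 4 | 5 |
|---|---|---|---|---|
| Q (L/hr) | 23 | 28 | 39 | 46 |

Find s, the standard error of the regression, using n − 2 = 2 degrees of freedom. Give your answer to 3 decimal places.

s = 1.732

N=2: Q̂ = 6 + 8·2 = 22; e = 23 − 22 = 1
N=3: Q̂ = 6 + 8·3 = 30; e = 28 − 30 = -2
N=4: Q̂ = 6 + 8·4 = 38; e = 39 − 38 = 1
N=5: Q̂ = 6 + 8·5 = 46; e = 46 − 46 = 0
SSE = 1 + 4 + 1 + 0 = 6
s = √(6/2) = √3 ≈ 1.732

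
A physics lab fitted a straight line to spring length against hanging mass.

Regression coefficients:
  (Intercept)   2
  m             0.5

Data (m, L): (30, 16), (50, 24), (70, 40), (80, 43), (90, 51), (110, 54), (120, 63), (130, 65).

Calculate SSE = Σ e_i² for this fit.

m=30: ŷ = 2 + 0.5·30 = 17; e = 16 − 17 = -1
m=50: ŷ = 2 + 0.5·50 = 27; e = 24 − 27 = -3
m=70: ŷ = 2 + 0.5·70 = 37; e = 40 − 37 = 3
m=80: ŷ = 2 + 0.5·80 = 42; e = 43 − 42 = 1
m=90: ŷ = 2 + 0.5·90 = 47; e = 51 − 47 = 4
m=110: ŷ = 2 + 0.5·110 = 57; e = 54 − 57 = -3
m=120: ŷ = 2 + 0.5·120 = 62; e = 63 − 62 = 1
m=130: ŷ = 2 + 0.5·130 = 67; e = 65 − 67 = -2
SSE = 1 + 9 + 9 + 1 + 16 + 9 + 1 + 4 = 50

SSE = 50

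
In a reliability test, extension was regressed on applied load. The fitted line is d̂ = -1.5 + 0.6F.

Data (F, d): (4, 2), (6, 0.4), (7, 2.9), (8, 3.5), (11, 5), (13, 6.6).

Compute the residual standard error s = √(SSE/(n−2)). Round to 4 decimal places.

s = 1.0344

F=4: d̂ = -1.5 + 0.6·4 = 0.9; e = 2 − 0.9 = 1.1
F=6: d̂ = -1.5 + 0.6·6 = 2.1; e = 0.4 − 2.1 = -1.7
F=7: d̂ = -1.5 + 0.6·7 = 2.7; e = 2.9 − 2.7 = 0.2
F=8: d̂ = -1.5 + 0.6·8 = 3.3; e = 3.5 − 3.3 = 0.2
F=11: d̂ = -1.5 + 0.6·11 = 5.1; e = 5 − 5.1 = -0.1
F=13: d̂ = -1.5 + 0.6·13 = 6.3; e = 6.6 − 6.3 = 0.3
SSE = 1.21 + 2.89 + 0.04 + 0.04 + 0.01 + 0.09 = 4.28
s = √(4.28/4) = √1.07 ≈ 1.0344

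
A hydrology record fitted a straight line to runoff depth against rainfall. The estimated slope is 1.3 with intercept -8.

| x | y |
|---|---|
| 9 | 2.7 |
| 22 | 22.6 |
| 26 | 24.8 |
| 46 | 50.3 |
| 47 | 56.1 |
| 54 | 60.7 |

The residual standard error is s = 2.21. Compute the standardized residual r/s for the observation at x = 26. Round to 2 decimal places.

-0.45

ŷ = -8 + 1.3·26 = 25.8
r = 24.8 − 25.8 = -1
r/s = -1 / 2.21 = -0.45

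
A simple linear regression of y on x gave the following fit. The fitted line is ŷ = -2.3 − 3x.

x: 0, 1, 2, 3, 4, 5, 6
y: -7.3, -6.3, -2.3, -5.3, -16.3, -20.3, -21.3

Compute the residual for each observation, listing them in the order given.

x=0: ŷ = -2.3 − 3·0 = -2.3; e = -7.3 − (-2.3) = -5
x=1: ŷ = -2.3 − 3·1 = -5.3; e = -6.3 − (-5.3) = -1
x=2: ŷ = -2.3 − 3·2 = -8.3; e = -2.3 − (-8.3) = 6
x=3: ŷ = -2.3 − 3·3 = -11.3; e = -5.3 − (-11.3) = 6
x=4: ŷ = -2.3 − 3·4 = -14.3; e = -16.3 − (-14.3) = -2
x=5: ŷ = -2.3 − 3·5 = -17.3; e = -20.3 − (-17.3) = -3
x=6: ŷ = -2.3 − 3·6 = -20.3; e = -21.3 − (-20.3) = -1

-5, -1, 6, 6, -2, -3, -1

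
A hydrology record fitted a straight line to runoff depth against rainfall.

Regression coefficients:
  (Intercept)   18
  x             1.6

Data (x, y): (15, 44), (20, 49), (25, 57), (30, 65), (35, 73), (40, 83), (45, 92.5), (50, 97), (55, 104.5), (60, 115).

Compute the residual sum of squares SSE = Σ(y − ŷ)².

x=15: ŷ = 18 + 1.6·15 = 42; e = 44 − 42 = 2
x=20: ŷ = 18 + 1.6·20 = 50; e = 49 − 50 = -1
x=25: ŷ = 18 + 1.6·25 = 58; e = 57 − 58 = -1
x=30: ŷ = 18 + 1.6·30 = 66; e = 65 − 66 = -1
x=35: ŷ = 18 + 1.6·35 = 74; e = 73 − 74 = -1
x=40: ŷ = 18 + 1.6·40 = 82; e = 83 − 82 = 1
x=45: ŷ = 18 + 1.6·45 = 90; e = 92.5 − 90 = 2.5
x=50: ŷ = 18 + 1.6·50 = 98; e = 97 − 98 = -1
x=55: ŷ = 18 + 1.6·55 = 106; e = 104.5 − 106 = -1.5
x=60: ŷ = 18 + 1.6·60 = 114; e = 115 − 114 = 1
SSE = 4 + 1 + 1 + 1 + 1 + 1 + 6.25 + 1 + 2.25 + 1 = 19.5

SSE = 19.5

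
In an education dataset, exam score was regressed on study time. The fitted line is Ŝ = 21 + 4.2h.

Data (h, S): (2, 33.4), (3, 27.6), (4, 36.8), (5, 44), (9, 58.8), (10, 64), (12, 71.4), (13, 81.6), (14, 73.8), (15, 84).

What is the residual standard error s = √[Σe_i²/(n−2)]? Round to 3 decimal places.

h=2: Ŝ = 21 + 4.2·2 = 29.4; e = 33.4 − 29.4 = 4
h=3: Ŝ = 21 + 4.2·3 = 33.6; e = 27.6 − 33.6 = -6
h=4: Ŝ = 21 + 4.2·4 = 37.8; e = 36.8 − 37.8 = -1
h=5: Ŝ = 21 + 4.2·5 = 42; e = 44 − 42 = 2
h=9: Ŝ = 21 + 4.2·9 = 58.8; e = 58.8 − 58.8 = 0
h=10: Ŝ = 21 + 4.2·10 = 63; e = 64 − 63 = 1
h=12: Ŝ = 21 + 4.2·12 = 71.4; e = 71.4 − 71.4 = 0
h=13: Ŝ = 21 + 4.2·13 = 75.6; e = 81.6 − 75.6 = 6
h=14: Ŝ = 21 + 4.2·14 = 79.8; e = 73.8 − 79.8 = -6
h=15: Ŝ = 21 + 4.2·15 = 84; e = 84 − 84 = 0
SSE = 16 + 36 + 1 + 4 + 0 + 1 + 0 + 36 + 36 + 0 = 130
s = √(130/8) = √16.25 ≈ 4.031

s = 4.031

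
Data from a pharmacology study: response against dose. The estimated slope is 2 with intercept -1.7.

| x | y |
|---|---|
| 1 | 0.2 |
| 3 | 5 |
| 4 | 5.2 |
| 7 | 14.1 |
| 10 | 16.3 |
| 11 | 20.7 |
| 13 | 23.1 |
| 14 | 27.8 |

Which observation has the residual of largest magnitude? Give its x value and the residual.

x=1: ŷ = -1.7 + 2·1 = 0.3; e = 0.2 − 0.3 = -0.1
x=3: ŷ = -1.7 + 2·3 = 4.3; e = 5 − 4.3 = 0.7
x=4: ŷ = -1.7 + 2·4 = 6.3; e = 5.2 − 6.3 = -1.1
x=7: ŷ = -1.7 + 2·7 = 12.3; e = 14.1 − 12.3 = 1.8
x=10: ŷ = -1.7 + 2·10 = 18.3; e = 16.3 − 18.3 = -2
x=11: ŷ = -1.7 + 2·11 = 20.3; e = 20.7 − 20.3 = 0.4
x=13: ŷ = -1.7 + 2·13 = 24.3; e = 23.1 − 24.3 = -1.2
x=14: ŷ = -1.7 + 2·14 = 26.3; e = 27.8 − 26.3 = 1.5
Largest |e| is 2 at x = 10, residual -2.

x = 10, e = -2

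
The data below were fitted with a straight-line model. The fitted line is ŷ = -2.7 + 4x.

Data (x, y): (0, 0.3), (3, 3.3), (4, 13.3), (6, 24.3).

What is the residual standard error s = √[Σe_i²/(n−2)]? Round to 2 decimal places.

s = 5.20

x=0: ŷ = -2.7 + 4·0 = -2.7; e = 0.3 − (-2.7) = 3
x=3: ŷ = -2.7 + 4·3 = 9.3; e = 3.3 − 9.3 = -6
x=4: ŷ = -2.7 + 4·4 = 13.3; e = 13.3 − 13.3 = 0
x=6: ŷ = -2.7 + 4·6 = 21.3; e = 24.3 − 21.3 = 3
SSE = 9 + 36 + 0 + 9 = 54
s = √(54/2) = √27 ≈ 5.20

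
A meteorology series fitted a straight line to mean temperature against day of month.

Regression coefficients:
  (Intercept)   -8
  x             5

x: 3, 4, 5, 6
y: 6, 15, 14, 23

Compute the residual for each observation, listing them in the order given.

-1, 3, -3, 1

x=3: ŷ = -8 + 5·3 = 7; r = 6 − 7 = -1
x=4: ŷ = -8 + 5·4 = 12; r = 15 − 12 = 3
x=5: ŷ = -8 + 5·5 = 17; r = 14 − 17 = -3
x=6: ŷ = -8 + 5·6 = 22; r = 23 − 22 = 1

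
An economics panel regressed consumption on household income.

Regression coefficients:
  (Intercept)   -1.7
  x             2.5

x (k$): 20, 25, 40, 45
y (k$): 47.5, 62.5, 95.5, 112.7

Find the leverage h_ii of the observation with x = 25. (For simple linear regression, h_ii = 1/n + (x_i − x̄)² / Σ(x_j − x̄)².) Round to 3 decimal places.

h = 0.382

x̄ = (20 + 25 + 40 + 45)/4 = 32.5
Σ(x − x̄)² = 156.25 + 56.25 + 56.25 + 156.25 = 425
h = 1/4 + (-7.5)²/425 = 0.25 + 0.132353 = 0.382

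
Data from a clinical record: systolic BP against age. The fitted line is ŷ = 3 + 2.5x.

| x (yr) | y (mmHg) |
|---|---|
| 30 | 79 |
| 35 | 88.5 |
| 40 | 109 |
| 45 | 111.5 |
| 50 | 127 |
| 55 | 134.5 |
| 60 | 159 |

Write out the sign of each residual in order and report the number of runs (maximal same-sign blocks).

x=30: ŷ = 3 + 2.5·30 = 78; e = 79 − 78 = 1
x=35: ŷ = 3 + 2.5·35 = 90.5; e = 88.5 − 90.5 = -2
x=40: ŷ = 3 + 2.5·40 = 103; e = 109 − 103 = 6
x=45: ŷ = 3 + 2.5·45 = 115.5; e = 111.5 − 115.5 = -4
x=50: ŷ = 3 + 2.5·50 = 128; e = 127 − 128 = -1
x=55: ŷ = 3 + 2.5·55 = 140.5; e = 134.5 − 140.5 = -6
x=60: ŷ = 3 + 2.5·60 = 153; e = 159 − 153 = 6
Signs: + − + − − − +
Runs: +×1, −×1, +×1, −×3, +×1 → 5

5 runs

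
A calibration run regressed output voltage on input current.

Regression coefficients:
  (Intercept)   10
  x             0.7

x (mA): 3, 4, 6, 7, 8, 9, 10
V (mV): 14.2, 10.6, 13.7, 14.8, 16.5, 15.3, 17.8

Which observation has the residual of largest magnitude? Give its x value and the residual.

x=3: ŷ = 10 + 0.7·3 = 12.1; e = 14.2 − 12.1 = 2.1
x=4: ŷ = 10 + 0.7·4 = 12.8; e = 10.6 − 12.8 = -2.2
x=6: ŷ = 10 + 0.7·6 = 14.2; e = 13.7 − 14.2 = -0.5
x=7: ŷ = 10 + 0.7·7 = 14.9; e = 14.8 − 14.9 = -0.1
x=8: ŷ = 10 + 0.7·8 = 15.6; e = 16.5 − 15.6 = 0.9
x=9: ŷ = 10 + 0.7·9 = 16.3; e = 15.3 − 16.3 = -1
x=10: ŷ = 10 + 0.7·10 = 17; e = 17.8 − 17 = 0.8
Largest |e| is 2.2 at x = 4, residual -2.2.

x = 4, e = -2.2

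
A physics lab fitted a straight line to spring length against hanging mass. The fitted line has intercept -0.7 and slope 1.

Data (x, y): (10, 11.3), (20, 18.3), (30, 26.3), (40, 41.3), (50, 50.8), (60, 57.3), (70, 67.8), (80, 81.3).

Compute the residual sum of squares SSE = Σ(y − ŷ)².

x=10: ŷ = -0.7 + 10 = 9.3; r = 11.3 − 9.3 = 2
x=20: ŷ = -0.7 + 20 = 19.3; r = 18.3 − 19.3 = -1
x=30: ŷ = -0.7 + 30 = 29.3; r = 26.3 − 29.3 = -3
x=40: ŷ = -0.7 + 40 = 39.3; r = 41.3 − 39.3 = 2
x=50: ŷ = -0.7 + 50 = 49.3; r = 50.8 − 49.3 = 1.5
x=60: ŷ = -0.7 + 60 = 59.3; r = 57.3 − 59.3 = -2
x=70: ŷ = -0.7 + 70 = 69.3; r = 67.8 − 69.3 = -1.5
x=80: ŷ = -0.7 + 80 = 79.3; r = 81.3 − 79.3 = 2
SSE = 4 + 1 + 9 + 4 + 2.25 + 4 + 2.25 + 4 = 30.5

SSE = 30.5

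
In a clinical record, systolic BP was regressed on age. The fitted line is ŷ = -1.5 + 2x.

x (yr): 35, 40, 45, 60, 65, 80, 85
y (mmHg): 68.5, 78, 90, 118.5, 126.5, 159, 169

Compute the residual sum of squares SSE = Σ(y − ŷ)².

SSE = 7

x=35: ŷ = -1.5 + 2·35 = 68.5; r = 68.5 − 68.5 = 0
x=40: ŷ = -1.5 + 2·40 = 78.5; r = 78 − 78.5 = -0.5
x=45: ŷ = -1.5 + 2·45 = 88.5; r = 90 − 88.5 = 1.5
x=60: ŷ = -1.5 + 2·60 = 118.5; r = 118.5 − 118.5 = 0
x=65: ŷ = -1.5 + 2·65 = 128.5; r = 126.5 − 128.5 = -2
x=80: ŷ = -1.5 + 2·80 = 158.5; r = 159 − 158.5 = 0.5
x=85: ŷ = -1.5 + 2·85 = 168.5; r = 169 − 168.5 = 0.5
SSE = 0 + 0.25 + 2.25 + 0 + 4 + 0.25 + 0.25 = 7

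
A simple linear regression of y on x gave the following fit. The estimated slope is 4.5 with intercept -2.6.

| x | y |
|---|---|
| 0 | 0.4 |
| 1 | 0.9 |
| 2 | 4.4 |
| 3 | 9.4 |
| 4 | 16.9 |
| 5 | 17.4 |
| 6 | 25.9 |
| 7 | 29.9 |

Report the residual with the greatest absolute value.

r = 3

x=0: ŷ = -2.6 + 4.5·0 = -2.6; r = 0.4 − (-2.6) = 3
x=1: ŷ = -2.6 + 4.5·1 = 1.9; r = 0.9 − 1.9 = -1
x=2: ŷ = -2.6 + 4.5·2 = 6.4; r = 4.4 − 6.4 = -2
x=3: ŷ = -2.6 + 4.5·3 = 10.9; r = 9.4 − 10.9 = -1.5
x=4: ŷ = -2.6 + 4.5·4 = 15.4; r = 16.9 − 15.4 = 1.5
x=5: ŷ = -2.6 + 4.5·5 = 19.9; r = 17.4 − 19.9 = -2.5
x=6: ŷ = -2.6 + 4.5·6 = 24.4; r = 25.9 − 24.4 = 1.5
x=7: ŷ = -2.6 + 4.5·7 = 28.9; r = 29.9 − 28.9 = 1
Largest |r| is 3 at x = 0, residual 3.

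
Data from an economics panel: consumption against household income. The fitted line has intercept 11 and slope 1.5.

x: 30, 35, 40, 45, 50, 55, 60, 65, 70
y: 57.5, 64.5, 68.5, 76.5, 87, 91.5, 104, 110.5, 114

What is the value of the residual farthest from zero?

x=30: ŷ = 11 + 1.5·30 = 56; r = 57.5 − 56 = 1.5
x=35: ŷ = 11 + 1.5·35 = 63.5; r = 64.5 − 63.5 = 1
x=40: ŷ = 11 + 1.5·40 = 71; r = 68.5 − 71 = -2.5
x=45: ŷ = 11 + 1.5·45 = 78.5; r = 76.5 − 78.5 = -2
x=50: ŷ = 11 + 1.5·50 = 86; r = 87 − 86 = 1
x=55: ŷ = 11 + 1.5·55 = 93.5; r = 91.5 − 93.5 = -2
x=60: ŷ = 11 + 1.5·60 = 101; r = 104 − 101 = 3
x=65: ŷ = 11 + 1.5·65 = 108.5; r = 110.5 − 108.5 = 2
x=70: ŷ = 11 + 1.5·70 = 116; r = 114 − 116 = -2
Largest |r| is 3 at x = 60, residual 3.

r = 3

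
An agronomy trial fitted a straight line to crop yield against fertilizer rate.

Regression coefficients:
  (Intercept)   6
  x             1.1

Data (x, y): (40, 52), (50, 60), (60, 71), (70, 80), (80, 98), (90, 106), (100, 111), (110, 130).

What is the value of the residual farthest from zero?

e = -5

x=40: ŷ = 6 + 1.1·40 = 50; e = 52 − 50 = 2
x=50: ŷ = 6 + 1.1·50 = 61; e = 60 − 61 = -1
x=60: ŷ = 6 + 1.1·60 = 72; e = 71 − 72 = -1
x=70: ŷ = 6 + 1.1·70 = 83; e = 80 − 83 = -3
x=80: ŷ = 6 + 1.1·80 = 94; e = 98 − 94 = 4
x=90: ŷ = 6 + 1.1·90 = 105; e = 106 − 105 = 1
x=100: ŷ = 6 + 1.1·100 = 116; e = 111 − 116 = -5
x=110: ŷ = 6 + 1.1·110 = 127; e = 130 − 127 = 3
Largest |e| is 5 at x = 100, residual -5.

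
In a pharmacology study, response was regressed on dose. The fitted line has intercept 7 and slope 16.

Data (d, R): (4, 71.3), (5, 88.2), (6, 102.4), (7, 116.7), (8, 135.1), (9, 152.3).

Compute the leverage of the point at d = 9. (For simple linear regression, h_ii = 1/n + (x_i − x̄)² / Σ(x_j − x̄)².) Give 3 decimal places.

h = 0.524

d̄ = (4 + 5 + 6 + 7 + 8 + 9)/6 = 6.5
Σ(d − d̄)² = 6.25 + 2.25 + 0.25 + 0.25 + 2.25 + 6.25 = 17.5
h = 1/6 + (2.5)²/17.5 = 0.166667 + 0.357143 = 0.524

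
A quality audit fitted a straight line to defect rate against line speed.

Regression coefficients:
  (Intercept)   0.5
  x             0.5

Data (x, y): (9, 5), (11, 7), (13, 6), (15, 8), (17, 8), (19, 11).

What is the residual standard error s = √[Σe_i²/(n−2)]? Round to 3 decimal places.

x=9: ŷ = 0.5 + 0.5·9 = 5; e = 5 − 5 = 0
x=11: ŷ = 0.5 + 0.5·11 = 6; e = 7 − 6 = 1
x=13: ŷ = 0.5 + 0.5·13 = 7; e = 6 − 7 = -1
x=15: ŷ = 0.5 + 0.5·15 = 8; e = 8 − 8 = 0
x=17: ŷ = 0.5 + 0.5·17 = 9; e = 8 − 9 = -1
x=19: ŷ = 0.5 + 0.5·19 = 10; e = 11 − 10 = 1
SSE = 0 + 1 + 1 + 0 + 1 + 1 = 4
s = √(4/4) = √1 ≈ 1.000

s = 1.000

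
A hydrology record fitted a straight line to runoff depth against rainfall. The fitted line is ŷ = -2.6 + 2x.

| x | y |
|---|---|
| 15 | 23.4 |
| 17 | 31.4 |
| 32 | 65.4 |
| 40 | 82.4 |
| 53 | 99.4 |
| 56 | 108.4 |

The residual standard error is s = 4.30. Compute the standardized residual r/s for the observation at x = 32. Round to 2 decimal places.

ŷ = -2.6 + 2·32 = 61.4
r = 65.4 − 61.4 = 4
r/s = 4 / 4.30 = 0.93

0.93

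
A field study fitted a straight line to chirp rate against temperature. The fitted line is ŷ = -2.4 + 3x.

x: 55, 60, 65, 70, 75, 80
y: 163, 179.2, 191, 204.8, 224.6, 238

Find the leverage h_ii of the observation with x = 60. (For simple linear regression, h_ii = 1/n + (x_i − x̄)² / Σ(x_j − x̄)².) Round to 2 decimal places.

h = 0.30

x̄ = (55 + 60 + 65 + 70 + 75 + 80)/6 = 67.5
Σ(x − x̄)² = 156.25 + 56.25 + 6.25 + 6.25 + 56.25 + 156.25 = 437.5
h = 1/6 + (-7.5)²/437.5 = 0.166667 + 0.128571 = 0.30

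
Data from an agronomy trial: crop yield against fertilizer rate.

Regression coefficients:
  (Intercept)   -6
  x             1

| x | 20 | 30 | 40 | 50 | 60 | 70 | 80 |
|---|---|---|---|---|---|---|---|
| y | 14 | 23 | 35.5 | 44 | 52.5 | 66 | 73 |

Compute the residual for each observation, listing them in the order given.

0, -1, 1.5, 0, -1.5, 2, -1

x=20: ŷ = -6 + 20 = 14; r = 14 − 14 = 0
x=30: ŷ = -6 + 30 = 24; r = 23 − 24 = -1
x=40: ŷ = -6 + 40 = 34; r = 35.5 − 34 = 1.5
x=50: ŷ = -6 + 50 = 44; r = 44 − 44 = 0
x=60: ŷ = -6 + 60 = 54; r = 52.5 − 54 = -1.5
x=70: ŷ = -6 + 70 = 64; r = 66 − 64 = 2
x=80: ŷ = -6 + 80 = 74; r = 73 − 74 = -1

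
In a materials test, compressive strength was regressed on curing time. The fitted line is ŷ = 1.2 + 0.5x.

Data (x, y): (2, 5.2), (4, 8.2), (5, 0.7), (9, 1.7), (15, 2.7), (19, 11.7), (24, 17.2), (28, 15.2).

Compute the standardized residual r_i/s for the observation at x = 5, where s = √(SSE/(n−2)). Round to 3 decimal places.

x=2: ŷ = 1.2 + 0.5·2 = 2.2; r = 5.2 − 2.2 = 3
x=4: ŷ = 1.2 + 0.5·4 = 3.2; r = 8.2 − 3.2 = 5
x=5: ŷ = 1.2 + 0.5·5 = 3.7; r = 0.7 − 3.7 = -3
x=9: ŷ = 1.2 + 0.5·9 = 5.7; r = 1.7 − 5.7 = -4
x=15: ŷ = 1.2 + 0.5·15 = 8.7; r = 2.7 − 8.7 = -6
x=19: ŷ = 1.2 + 0.5·19 = 10.7; r = 11.7 − 10.7 = 1
x=24: ŷ = 1.2 + 0.5·24 = 13.2; r = 17.2 − 13.2 = 4
x=28: ŷ = 1.2 + 0.5·28 = 15.2; r = 15.2 − 15.2 = 0
SSE = 9 + 25 + 9 + 16 + 36 + 1 + 16 + 0 = 112
s = √(112/6) = 4.32049
r/s = -3 / 4.32049 = -0.694

-0.694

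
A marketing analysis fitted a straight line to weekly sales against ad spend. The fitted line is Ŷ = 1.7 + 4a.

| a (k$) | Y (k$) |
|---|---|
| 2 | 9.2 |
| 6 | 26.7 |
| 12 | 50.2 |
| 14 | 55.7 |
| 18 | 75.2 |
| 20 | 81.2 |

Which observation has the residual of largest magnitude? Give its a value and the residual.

a=2: Ŷ = 1.7 + 4·2 = 9.7; r = 9.2 − 9.7 = -0.5
a=6: Ŷ = 1.7 + 4·6 = 25.7; r = 26.7 − 25.7 = 1
a=12: Ŷ = 1.7 + 4·12 = 49.7; r = 50.2 − 49.7 = 0.5
a=14: Ŷ = 1.7 + 4·14 = 57.7; r = 55.7 − 57.7 = -2
a=18: Ŷ = 1.7 + 4·18 = 73.7; r = 75.2 − 73.7 = 1.5
a=20: Ŷ = 1.7 + 4·20 = 81.7; r = 81.2 − 81.7 = -0.5
Largest |r| is 2 at a = 14, residual -2.

a = 14, r = -2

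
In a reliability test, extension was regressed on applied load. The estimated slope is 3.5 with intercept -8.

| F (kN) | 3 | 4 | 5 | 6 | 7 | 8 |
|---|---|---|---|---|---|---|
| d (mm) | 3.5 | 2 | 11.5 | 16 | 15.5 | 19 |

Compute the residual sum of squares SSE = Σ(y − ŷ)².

SSE = 32

F=3: ŷ = -8 + 3.5·3 = 2.5; r = 3.5 − 2.5 = 1
F=4: ŷ = -8 + 3.5·4 = 6; r = 2 − 6 = -4
F=5: ŷ = -8 + 3.5·5 = 9.5; r = 11.5 − 9.5 = 2
F=6: ŷ = -8 + 3.5·6 = 13; r = 16 − 13 = 3
F=7: ŷ = -8 + 3.5·7 = 16.5; r = 15.5 − 16.5 = -1
F=8: ŷ = -8 + 3.5·8 = 20; r = 19 − 20 = -1
SSE = 1 + 16 + 4 + 9 + 1 + 1 = 32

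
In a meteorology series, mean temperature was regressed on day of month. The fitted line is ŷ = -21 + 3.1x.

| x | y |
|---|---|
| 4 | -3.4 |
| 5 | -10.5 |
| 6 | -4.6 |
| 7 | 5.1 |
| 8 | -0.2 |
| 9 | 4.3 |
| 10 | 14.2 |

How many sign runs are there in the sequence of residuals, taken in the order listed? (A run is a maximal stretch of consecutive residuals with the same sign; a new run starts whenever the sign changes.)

5 runs

x=4: ŷ = -21 + 3.1·4 = -8.6; r = -3.4 − (-8.6) = 5.2
x=5: ŷ = -21 + 3.1·5 = -5.5; r = -10.5 − (-5.5) = -5
x=6: ŷ = -21 + 3.1·6 = -2.4; r = -4.6 − (-2.4) = -2.2
x=7: ŷ = -21 + 3.1·7 = 0.7; r = 5.1 − 0.7 = 4.4
x=8: ŷ = -21 + 3.1·8 = 3.8; r = -0.2 − 3.8 = -4
x=9: ŷ = -21 + 3.1·9 = 6.9; r = 4.3 − 6.9 = -2.6
x=10: ŷ = -21 + 3.1·10 = 10; r = 14.2 − 10 = 4.2
Signs: + − − + − − +
Runs: +×1, −×2, +×1, −×2, +×1 → 5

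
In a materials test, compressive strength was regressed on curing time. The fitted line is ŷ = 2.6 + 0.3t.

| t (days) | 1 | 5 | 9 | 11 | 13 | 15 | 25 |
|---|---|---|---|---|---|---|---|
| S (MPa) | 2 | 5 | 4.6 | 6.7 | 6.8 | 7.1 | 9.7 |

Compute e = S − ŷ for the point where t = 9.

e = -0.7

ŷ = 2.6 + 0.3·9 = 5.3
e = 4.6 − 5.3 = -0.7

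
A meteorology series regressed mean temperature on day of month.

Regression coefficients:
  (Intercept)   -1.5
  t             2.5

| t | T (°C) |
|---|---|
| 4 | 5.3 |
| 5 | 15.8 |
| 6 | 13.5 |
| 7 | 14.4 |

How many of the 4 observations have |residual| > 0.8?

t=4: T̂ = -1.5 + 2.5·4 = 8.5; e = 5.3 − 8.5 = -3.2
t=5: T̂ = -1.5 + 2.5·5 = 11; e = 15.8 − 11 = 4.8
t=6: T̂ = -1.5 + 2.5·6 = 13.5; e = 13.5 − 13.5 = 0
t=7: T̂ = -1.5 + 2.5·7 = 16; e = 14.4 − 16 = -1.6
|e| > 0.8: t=4 (|e|=3.2), t=5 (|e|=4.8), t=7 (|e|=1.6) → 3

3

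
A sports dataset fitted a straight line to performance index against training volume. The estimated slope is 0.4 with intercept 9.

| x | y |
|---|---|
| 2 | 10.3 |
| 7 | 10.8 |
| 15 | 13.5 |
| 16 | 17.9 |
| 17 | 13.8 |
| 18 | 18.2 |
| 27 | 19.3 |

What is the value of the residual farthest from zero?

x=2: ŷ = 9 + 0.4·2 = 9.8; e = 10.3 − 9.8 = 0.5
x=7: ŷ = 9 + 0.4·7 = 11.8; e = 10.8 − 11.8 = -1
x=15: ŷ = 9 + 0.4·15 = 15; e = 13.5 − 15 = -1.5
x=16: ŷ = 9 + 0.4·16 = 15.4; e = 17.9 − 15.4 = 2.5
x=17: ŷ = 9 + 0.4·17 = 15.8; e = 13.8 − 15.8 = -2
x=18: ŷ = 9 + 0.4·18 = 16.2; e = 18.2 − 16.2 = 2
x=27: ŷ = 9 + 0.4·27 = 19.8; e = 19.3 − 19.8 = -0.5
Largest |e| is 2.5 at x = 16, residual 2.5.

e = 2.5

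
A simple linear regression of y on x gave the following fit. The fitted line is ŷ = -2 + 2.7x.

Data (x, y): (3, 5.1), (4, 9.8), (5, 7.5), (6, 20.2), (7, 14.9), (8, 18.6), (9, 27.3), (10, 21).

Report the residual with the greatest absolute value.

x=3: ŷ = -2 + 2.7·3 = 6.1; e = 5.1 − 6.1 = -1
x=4: ŷ = -2 + 2.7·4 = 8.8; e = 9.8 − 8.8 = 1
x=5: ŷ = -2 + 2.7·5 = 11.5; e = 7.5 − 11.5 = -4
x=6: ŷ = -2 + 2.7·6 = 14.2; e = 20.2 − 14.2 = 6
x=7: ŷ = -2 + 2.7·7 = 16.9; e = 14.9 − 16.9 = -2
x=8: ŷ = -2 + 2.7·8 = 19.6; e = 18.6 − 19.6 = -1
x=9: ŷ = -2 + 2.7·9 = 22.3; e = 27.3 − 22.3 = 5
x=10: ŷ = -2 + 2.7·10 = 25; e = 21 − 25 = -4
Largest |e| is 6 at x = 6, residual 6.

e = 6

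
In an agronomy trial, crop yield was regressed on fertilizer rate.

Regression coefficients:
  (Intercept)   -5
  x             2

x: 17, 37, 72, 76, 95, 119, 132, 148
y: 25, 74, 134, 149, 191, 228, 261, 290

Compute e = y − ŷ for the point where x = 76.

e = 2

ŷ = -5 + 2·76 = 147
e = 149 − 147 = 2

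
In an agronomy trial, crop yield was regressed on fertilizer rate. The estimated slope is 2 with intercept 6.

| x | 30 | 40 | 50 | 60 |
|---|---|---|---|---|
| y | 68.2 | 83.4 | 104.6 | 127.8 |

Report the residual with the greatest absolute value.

x=30: ŷ = 6 + 2·30 = 66; r = 68.2 − 66 = 2.2
x=40: ŷ = 6 + 2·40 = 86; r = 83.4 − 86 = -2.6
x=50: ŷ = 6 + 2·50 = 106; r = 104.6 − 106 = -1.4
x=60: ŷ = 6 + 2·60 = 126; r = 127.8 − 126 = 1.8
Largest |r| is 2.6 at x = 40, residual -2.6.

r = -2.6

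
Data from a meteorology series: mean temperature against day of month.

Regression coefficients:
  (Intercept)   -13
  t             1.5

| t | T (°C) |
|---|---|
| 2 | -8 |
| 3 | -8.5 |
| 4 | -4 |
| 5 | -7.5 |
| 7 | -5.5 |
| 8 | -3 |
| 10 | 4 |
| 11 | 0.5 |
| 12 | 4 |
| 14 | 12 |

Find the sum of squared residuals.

t=2: T̂ = -13 + 1.5·2 = -10; r = -8 − (-10) = 2
t=3: T̂ = -13 + 1.5·3 = -8.5; r = -8.5 − (-8.5) = 0
t=4: T̂ = -13 + 1.5·4 = -7; r = -4 − (-7) = 3
t=5: T̂ = -13 + 1.5·5 = -5.5; r = -7.5 − (-5.5) = -2
t=7: T̂ = -13 + 1.5·7 = -2.5; r = -5.5 − (-2.5) = -3
t=8: T̂ = -13 + 1.5·8 = -1; r = -3 − (-1) = -2
t=10: T̂ = -13 + 1.5·10 = 2; r = 4 − 2 = 2
t=11: T̂ = -13 + 1.5·11 = 3.5; r = 0.5 − 3.5 = -3
t=12: T̂ = -13 + 1.5·12 = 5; r = 4 − 5 = -1
t=14: T̂ = -13 + 1.5·14 = 8; r = 12 − 8 = 4
SSE = 4 + 0 + 9 + 4 + 9 + 4 + 4 + 9 + 1 + 16 = 60

SSE = 60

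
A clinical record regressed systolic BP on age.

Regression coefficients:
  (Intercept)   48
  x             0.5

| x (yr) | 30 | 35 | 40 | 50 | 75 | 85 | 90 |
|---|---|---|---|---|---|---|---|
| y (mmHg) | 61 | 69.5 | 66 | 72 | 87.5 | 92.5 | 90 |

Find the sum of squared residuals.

x=30: ŷ = 48 + 0.5·30 = 63; e = 61 − 63 = -2
x=35: ŷ = 48 + 0.5·35 = 65.5; e = 69.5 − 65.5 = 4
x=40: ŷ = 48 + 0.5·40 = 68; e = 66 − 68 = -2
x=50: ŷ = 48 + 0.5·50 = 73; e = 72 − 73 = -1
x=75: ŷ = 48 + 0.5·75 = 85.5; e = 87.5 − 85.5 = 2
x=85: ŷ = 48 + 0.5·85 = 90.5; e = 92.5 − 90.5 = 2
x=90: ŷ = 48 + 0.5·90 = 93; e = 90 − 93 = -3
SSE = 4 + 16 + 4 + 1 + 4 + 4 + 9 = 42

SSE = 42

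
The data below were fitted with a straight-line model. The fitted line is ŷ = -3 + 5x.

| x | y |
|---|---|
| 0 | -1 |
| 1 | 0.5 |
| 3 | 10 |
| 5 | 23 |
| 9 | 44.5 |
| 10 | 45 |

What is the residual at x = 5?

ŷ = -3 + 5·5 = 22
e = 23 − 22 = 1

e = 1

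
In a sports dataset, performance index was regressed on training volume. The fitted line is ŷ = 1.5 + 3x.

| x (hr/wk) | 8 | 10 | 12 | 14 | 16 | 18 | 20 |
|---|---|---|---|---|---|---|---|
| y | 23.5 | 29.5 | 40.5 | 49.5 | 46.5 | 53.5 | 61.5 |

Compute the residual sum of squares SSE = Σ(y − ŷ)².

SSE = 66

x=8: ŷ = 1.5 + 3·8 = 25.5; r = 23.5 − 25.5 = -2
x=10: ŷ = 1.5 + 3·10 = 31.5; r = 29.5 − 31.5 = -2
x=12: ŷ = 1.5 + 3·12 = 37.5; r = 40.5 − 37.5 = 3
x=14: ŷ = 1.5 + 3·14 = 43.5; r = 49.5 − 43.5 = 6
x=16: ŷ = 1.5 + 3·16 = 49.5; r = 46.5 − 49.5 = -3
x=18: ŷ = 1.5 + 3·18 = 55.5; r = 53.5 − 55.5 = -2
x=20: ŷ = 1.5 + 3·20 = 61.5; r = 61.5 − 61.5 = 0
SSE = 4 + 4 + 9 + 36 + 9 + 4 + 0 = 66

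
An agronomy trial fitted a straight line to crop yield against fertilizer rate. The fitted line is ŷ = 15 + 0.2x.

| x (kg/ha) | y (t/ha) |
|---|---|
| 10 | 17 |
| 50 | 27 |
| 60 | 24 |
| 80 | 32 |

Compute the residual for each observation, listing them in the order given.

0, 2, -3, 1

x=10: ŷ = 15 + 0.2·10 = 17; e = 17 − 17 = 0
x=50: ŷ = 15 + 0.2·50 = 25; e = 27 − 25 = 2
x=60: ŷ = 15 + 0.2·60 = 27; e = 24 − 27 = -3
x=80: ŷ = 15 + 0.2·80 = 31; e = 32 − 31 = 1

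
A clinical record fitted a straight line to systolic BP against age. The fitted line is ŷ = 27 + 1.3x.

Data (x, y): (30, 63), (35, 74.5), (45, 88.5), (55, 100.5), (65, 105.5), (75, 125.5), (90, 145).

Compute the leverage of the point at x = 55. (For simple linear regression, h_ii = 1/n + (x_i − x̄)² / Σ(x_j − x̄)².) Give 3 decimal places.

x̄ = (30 + 35 + 45 + 55 + 65 + 75 + 90)/7 = 56.4286
Σ(x − x̄)² = 698.469 + 459.184 + 130.612 + 2.04082 + 73.4694 + 344.898 + 1127.04 = 2835.71
h = 1/7 + (-1.42857)²/2835.71 = 0.142857 + 0.000719683 = 0.144

h = 0.144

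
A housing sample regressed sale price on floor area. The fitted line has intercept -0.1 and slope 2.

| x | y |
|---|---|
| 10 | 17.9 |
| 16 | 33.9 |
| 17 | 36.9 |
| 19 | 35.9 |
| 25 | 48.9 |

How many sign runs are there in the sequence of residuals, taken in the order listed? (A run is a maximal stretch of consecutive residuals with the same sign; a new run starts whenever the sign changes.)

x=10: ŷ = -0.1 + 2·10 = 19.9; e = 17.9 − 19.9 = -2
x=16: ŷ = -0.1 + 2·16 = 31.9; e = 33.9 − 31.9 = 2
x=17: ŷ = -0.1 + 2·17 = 33.9; e = 36.9 − 33.9 = 3
x=19: ŷ = -0.1 + 2·19 = 37.9; e = 35.9 − 37.9 = -2
x=25: ŷ = -0.1 + 2·25 = 49.9; e = 48.9 − 49.9 = -1
Signs: − + + − −
Runs: −×1, +×2, −×2 → 3

3 runs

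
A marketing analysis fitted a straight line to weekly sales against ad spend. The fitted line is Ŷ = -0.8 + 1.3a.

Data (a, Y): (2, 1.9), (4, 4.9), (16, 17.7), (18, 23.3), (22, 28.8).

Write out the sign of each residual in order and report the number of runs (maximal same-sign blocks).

a=2: Ŷ = -0.8 + 1.3·2 = 1.8; r = 1.9 − 1.8 = 0.1
a=4: Ŷ = -0.8 + 1.3·4 = 4.4; r = 4.9 − 4.4 = 0.5
a=16: Ŷ = -0.8 + 1.3·16 = 20; r = 17.7 − 20 = -2.3
a=18: Ŷ = -0.8 + 1.3·18 = 22.6; r = 23.3 − 22.6 = 0.7
a=22: Ŷ = -0.8 + 1.3·22 = 27.8; r = 28.8 − 27.8 = 1
Signs: + + − + +
Runs: +×2, −×1, +×2 → 3

3 runs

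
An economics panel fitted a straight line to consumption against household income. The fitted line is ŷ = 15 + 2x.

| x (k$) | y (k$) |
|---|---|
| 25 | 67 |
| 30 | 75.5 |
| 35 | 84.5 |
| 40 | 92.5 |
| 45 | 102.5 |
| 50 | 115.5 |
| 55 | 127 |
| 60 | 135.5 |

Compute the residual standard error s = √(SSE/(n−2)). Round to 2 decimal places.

x=25: ŷ = 15 + 2·25 = 65; r = 67 − 65 = 2
x=30: ŷ = 15 + 2·30 = 75; r = 75.5 − 75 = 0.5
x=35: ŷ = 15 + 2·35 = 85; r = 84.5 − 85 = -0.5
x=40: ŷ = 15 + 2·40 = 95; r = 92.5 − 95 = -2.5
x=45: ŷ = 15 + 2·45 = 105; r = 102.5 − 105 = -2.5
x=50: ŷ = 15 + 2·50 = 115; r = 115.5 − 115 = 0.5
x=55: ŷ = 15 + 2·55 = 125; r = 127 − 125 = 2
x=60: ŷ = 15 + 2·60 = 135; r = 135.5 − 135 = 0.5
SSE = 4 + 0.25 + 0.25 + 6.25 + 6.25 + 0.25 + 4 + 0.25 = 21.5
s = √(21.5/6) = √3.58333 ≈ 1.89

s = 1.89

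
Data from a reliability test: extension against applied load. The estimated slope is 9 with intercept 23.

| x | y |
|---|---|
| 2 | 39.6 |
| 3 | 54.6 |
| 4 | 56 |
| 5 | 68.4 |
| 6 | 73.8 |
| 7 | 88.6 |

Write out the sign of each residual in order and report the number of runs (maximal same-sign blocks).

6 runs

x=2: ŷ = 23 + 9·2 = 41; r = 39.6 − 41 = -1.4
x=3: ŷ = 23 + 9·3 = 50; r = 54.6 − 50 = 4.6
x=4: ŷ = 23 + 9·4 = 59; r = 56 − 59 = -3
x=5: ŷ = 23 + 9·5 = 68; r = 68.4 − 68 = 0.4
x=6: ŷ = 23 + 9·6 = 77; r = 73.8 − 77 = -3.2
x=7: ŷ = 23 + 9·7 = 86; r = 88.6 − 86 = 2.6
Signs: − + − + − +
Runs: −×1, +×1, −×1, +×1, −×1, +×1 → 6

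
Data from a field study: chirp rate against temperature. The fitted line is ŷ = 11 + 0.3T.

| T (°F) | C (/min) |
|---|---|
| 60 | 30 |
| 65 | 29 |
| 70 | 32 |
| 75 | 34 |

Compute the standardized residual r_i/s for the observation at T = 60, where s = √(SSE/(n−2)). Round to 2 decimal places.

T=60: ŷ = 11 + 0.3·60 = 29; r = 30 − 29 = 1
T=65: ŷ = 11 + 0.3·65 = 30.5; r = 29 − 30.5 = -1.5
T=70: ŷ = 11 + 0.3·70 = 32; r = 32 − 32 = 0
T=75: ŷ = 11 + 0.3·75 = 33.5; r = 34 − 33.5 = 0.5
SSE = 1 + 2.25 + 0 + 0.25 = 3.5
s = √(3.5/2) = 1.32288
r/s = 1 / 1.32288 = 0.76

0.76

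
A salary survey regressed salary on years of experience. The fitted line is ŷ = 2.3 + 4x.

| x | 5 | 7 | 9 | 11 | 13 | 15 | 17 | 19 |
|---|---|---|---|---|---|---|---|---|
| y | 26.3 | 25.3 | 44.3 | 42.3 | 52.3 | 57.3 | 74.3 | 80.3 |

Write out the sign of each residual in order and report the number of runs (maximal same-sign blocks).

x=5: ŷ = 2.3 + 4·5 = 22.3; e = 26.3 − 22.3 = 4
x=7: ŷ = 2.3 + 4·7 = 30.3; e = 25.3 − 30.3 = -5
x=9: ŷ = 2.3 + 4·9 = 38.3; e = 44.3 − 38.3 = 6
x=11: ŷ = 2.3 + 4·11 = 46.3; e = 42.3 − 46.3 = -4
x=13: ŷ = 2.3 + 4·13 = 54.3; e = 52.3 − 54.3 = -2
x=15: ŷ = 2.3 + 4·15 = 62.3; e = 57.3 − 62.3 = -5
x=17: ŷ = 2.3 + 4·17 = 70.3; e = 74.3 − 70.3 = 4
x=19: ŷ = 2.3 + 4·19 = 78.3; e = 80.3 − 78.3 = 2
Signs: + − + − − − + +
Runs: +×1, −×1, +×1, −×3, +×2 → 5

5 runs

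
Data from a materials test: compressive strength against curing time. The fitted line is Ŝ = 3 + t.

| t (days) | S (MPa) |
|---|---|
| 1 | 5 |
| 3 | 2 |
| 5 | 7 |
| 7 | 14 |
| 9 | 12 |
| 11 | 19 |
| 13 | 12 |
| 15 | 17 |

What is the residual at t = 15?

Ŝ = 3 + 15 = 18
r = 17 − 18 = -1

r = -1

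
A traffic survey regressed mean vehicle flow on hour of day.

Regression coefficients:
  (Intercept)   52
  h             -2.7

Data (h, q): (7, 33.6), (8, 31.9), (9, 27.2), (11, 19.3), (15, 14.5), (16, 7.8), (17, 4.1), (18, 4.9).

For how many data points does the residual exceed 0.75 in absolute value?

h=7: q̂ = 52 − 2.7·7 = 33.1; r = 33.6 − 33.1 = 0.5
h=8: q̂ = 52 − 2.7·8 = 30.4; r = 31.9 − 30.4 = 1.5
h=9: q̂ = 52 − 2.7·9 = 27.7; r = 27.2 − 27.7 = -0.5
h=11: q̂ = 52 − 2.7·11 = 22.3; r = 19.3 − 22.3 = -3
h=15: q̂ = 52 − 2.7·15 = 11.5; r = 14.5 − 11.5 = 3
h=16: q̂ = 52 − 2.7·16 = 8.8; r = 7.8 − 8.8 = -1
h=17: q̂ = 52 − 2.7·17 = 6.1; r = 4.1 − 6.1 = -2
h=18: q̂ = 52 − 2.7·18 = 3.4; r = 4.9 − 3.4 = 1.5
|r| > 0.75: h=8 (|r|=1.5), h=11 (|r|=3), h=15 (|r|=3), h=16 (|r|=1), h=17 (|r|=2), h=18 (|r|=1.5) → 6

6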